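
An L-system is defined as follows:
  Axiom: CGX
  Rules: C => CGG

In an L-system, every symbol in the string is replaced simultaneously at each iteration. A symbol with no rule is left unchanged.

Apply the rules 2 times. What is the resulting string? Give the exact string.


Answer: CGGGGGX

Derivation:
Step 0: CGX
Step 1: CGGGX
Step 2: CGGGGGX


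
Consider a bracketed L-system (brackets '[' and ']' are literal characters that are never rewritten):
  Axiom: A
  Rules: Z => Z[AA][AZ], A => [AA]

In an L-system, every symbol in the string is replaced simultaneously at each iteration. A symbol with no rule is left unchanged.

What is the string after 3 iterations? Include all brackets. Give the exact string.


Step 0: A
Step 1: [AA]
Step 2: [[AA][AA]]
Step 3: [[[AA][AA]][[AA][AA]]]

Answer: [[[AA][AA]][[AA][AA]]]


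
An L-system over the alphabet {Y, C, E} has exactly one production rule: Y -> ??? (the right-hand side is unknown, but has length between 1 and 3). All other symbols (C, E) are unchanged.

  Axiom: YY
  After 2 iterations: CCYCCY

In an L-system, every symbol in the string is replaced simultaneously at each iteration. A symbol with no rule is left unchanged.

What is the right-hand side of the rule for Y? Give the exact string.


Trying Y -> CY:
  Step 0: YY
  Step 1: CYCY
  Step 2: CCYCCY
Matches the given result.

Answer: CY


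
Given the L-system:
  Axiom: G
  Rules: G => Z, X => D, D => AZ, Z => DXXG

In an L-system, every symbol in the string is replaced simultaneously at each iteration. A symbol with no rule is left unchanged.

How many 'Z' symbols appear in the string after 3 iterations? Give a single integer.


Answer: 2

Derivation:
Step 0: G  (0 'Z')
Step 1: Z  (1 'Z')
Step 2: DXXG  (0 'Z')
Step 3: AZDDZ  (2 'Z')


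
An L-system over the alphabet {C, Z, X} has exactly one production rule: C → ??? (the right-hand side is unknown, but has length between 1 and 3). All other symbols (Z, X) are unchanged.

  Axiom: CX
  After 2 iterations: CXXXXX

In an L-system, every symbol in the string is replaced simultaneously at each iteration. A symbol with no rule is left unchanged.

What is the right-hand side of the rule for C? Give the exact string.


Trying C → CXX:
  Step 0: CX
  Step 1: CXXX
  Step 2: CXXXXX
Matches the given result.

Answer: CXX


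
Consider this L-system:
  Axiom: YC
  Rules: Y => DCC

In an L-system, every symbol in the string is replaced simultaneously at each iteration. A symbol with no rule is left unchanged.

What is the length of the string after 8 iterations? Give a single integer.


Step 0: length = 2
Step 1: length = 4
Step 2: length = 4
Step 3: length = 4
Step 4: length = 4
Step 5: length = 4
Step 6: length = 4
Step 7: length = 4
Step 8: length = 4

Answer: 4


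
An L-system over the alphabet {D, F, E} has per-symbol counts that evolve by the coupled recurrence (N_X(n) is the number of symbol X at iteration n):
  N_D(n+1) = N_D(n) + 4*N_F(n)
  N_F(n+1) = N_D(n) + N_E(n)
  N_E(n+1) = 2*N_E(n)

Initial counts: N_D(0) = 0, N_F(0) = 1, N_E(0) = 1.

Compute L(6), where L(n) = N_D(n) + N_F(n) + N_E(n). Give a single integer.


Answer: 960

Derivation:
Step 0: N_D=0, N_F=1, N_E=1, L=2
Step 1: N_D=4, N_F=1, N_E=2, L=7
Step 2: N_D=8, N_F=6, N_E=4, L=18
Step 3: N_D=32, N_F=12, N_E=8, L=52
Step 4: N_D=80, N_F=40, N_E=16, L=136
Step 5: N_D=240, N_F=96, N_E=32, L=368
Step 6: N_D=624, N_F=272, N_E=64, L=960


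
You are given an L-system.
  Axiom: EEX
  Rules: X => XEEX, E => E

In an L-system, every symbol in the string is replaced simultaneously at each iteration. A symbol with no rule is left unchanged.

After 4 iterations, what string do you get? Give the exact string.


Answer: EEXEEXEEXEEXEEXEEXEEXEEXEEXEEXEEXEEXEEXEEXEEXEEX

Derivation:
Step 0: EEX
Step 1: EEXEEX
Step 2: EEXEEXEEXEEX
Step 3: EEXEEXEEXEEXEEXEEXEEXEEX
Step 4: EEXEEXEEXEEXEEXEEXEEXEEXEEXEEXEEXEEXEEXEEXEEXEEX


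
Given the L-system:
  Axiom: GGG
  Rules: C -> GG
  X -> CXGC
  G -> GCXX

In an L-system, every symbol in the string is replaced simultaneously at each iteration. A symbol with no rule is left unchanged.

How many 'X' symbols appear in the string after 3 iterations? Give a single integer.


Answer: 42

Derivation:
Step 0: GGG  (0 'X')
Step 1: GCXXGCXXGCXX  (6 'X')
Step 2: GCXXGGCXGCCXGCGCXXGGCXGCCXGCGCXXGGCXGCCXGC  (12 'X')
Step 3: GCXXGGCXGCCXGCGCXXGCXXGGCXGCGCXXGGGGCXGCGCXXGGGCXXGGCXGCCXGCGCXXGCXXGGCXGCGCXXGGGGCXGCGCXXGGGCXXGGCXGCCXGCGCXXGCXXGGCXGCGCXXGGGGCXGCGCXXGG  (42 'X')


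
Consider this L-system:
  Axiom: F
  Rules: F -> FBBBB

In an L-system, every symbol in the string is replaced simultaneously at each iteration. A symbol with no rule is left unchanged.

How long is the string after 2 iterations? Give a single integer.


Step 0: length = 1
Step 1: length = 5
Step 2: length = 9

Answer: 9


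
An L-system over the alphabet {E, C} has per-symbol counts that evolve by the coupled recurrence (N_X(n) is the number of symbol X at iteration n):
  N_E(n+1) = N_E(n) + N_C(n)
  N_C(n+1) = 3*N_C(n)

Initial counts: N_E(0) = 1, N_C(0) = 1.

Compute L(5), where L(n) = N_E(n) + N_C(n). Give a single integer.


Step 0: N_E=1, N_C=1, L=2
Step 1: N_E=2, N_C=3, L=5
Step 2: N_E=5, N_C=9, L=14
Step 3: N_E=14, N_C=27, L=41
Step 4: N_E=41, N_C=81, L=122
Step 5: N_E=122, N_C=243, L=365

Answer: 365


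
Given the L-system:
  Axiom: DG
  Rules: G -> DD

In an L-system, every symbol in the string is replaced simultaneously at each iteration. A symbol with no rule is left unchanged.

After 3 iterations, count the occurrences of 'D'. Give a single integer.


Answer: 3

Derivation:
Step 0: DG  (1 'D')
Step 1: DDD  (3 'D')
Step 2: DDD  (3 'D')
Step 3: DDD  (3 'D')


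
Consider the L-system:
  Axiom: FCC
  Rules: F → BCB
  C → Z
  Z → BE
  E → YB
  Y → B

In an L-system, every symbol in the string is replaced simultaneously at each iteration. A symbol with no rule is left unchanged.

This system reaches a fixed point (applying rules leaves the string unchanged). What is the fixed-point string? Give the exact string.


Step 0: FCC
Step 1: BCBZZ
Step 2: BZBBEBE
Step 3: BBEBBYBBYB
Step 4: BBYBBBBBBBB
Step 5: BBBBBBBBBBB
Step 6: BBBBBBBBBBB  (unchanged — fixed point at step 5)

Answer: BBBBBBBBBBB


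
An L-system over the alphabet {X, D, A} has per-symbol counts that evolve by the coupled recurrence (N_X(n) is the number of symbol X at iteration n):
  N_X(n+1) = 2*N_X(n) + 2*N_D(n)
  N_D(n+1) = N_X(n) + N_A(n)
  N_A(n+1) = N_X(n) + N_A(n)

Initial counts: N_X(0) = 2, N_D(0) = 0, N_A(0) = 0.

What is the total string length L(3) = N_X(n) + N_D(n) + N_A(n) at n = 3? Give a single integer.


Step 0: N_X=2, N_D=0, N_A=0, L=2
Step 1: N_X=4, N_D=2, N_A=2, L=8
Step 2: N_X=12, N_D=6, N_A=6, L=24
Step 3: N_X=36, N_D=18, N_A=18, L=72

Answer: 72


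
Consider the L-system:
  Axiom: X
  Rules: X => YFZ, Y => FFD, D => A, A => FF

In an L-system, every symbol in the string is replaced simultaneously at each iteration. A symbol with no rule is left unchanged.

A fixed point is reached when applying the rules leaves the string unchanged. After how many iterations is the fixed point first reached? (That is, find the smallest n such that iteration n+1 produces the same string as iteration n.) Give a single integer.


Answer: 4

Derivation:
Step 0: X
Step 1: YFZ
Step 2: FFDFZ
Step 3: FFAFZ
Step 4: FFFFFZ
Step 5: FFFFFZ  (unchanged — fixed point at step 4)


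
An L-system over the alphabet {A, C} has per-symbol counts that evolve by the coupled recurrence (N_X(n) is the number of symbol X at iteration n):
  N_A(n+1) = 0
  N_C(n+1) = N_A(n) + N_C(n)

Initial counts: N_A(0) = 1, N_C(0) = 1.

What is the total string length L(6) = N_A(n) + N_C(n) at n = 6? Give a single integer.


Answer: 2

Derivation:
Step 0: N_A=1, N_C=1, L=2
Step 1: N_A=0, N_C=2, L=2
Step 2: N_A=0, N_C=2, L=2
Step 3: N_A=0, N_C=2, L=2
Step 4: N_A=0, N_C=2, L=2
Step 5: N_A=0, N_C=2, L=2
Step 6: N_A=0, N_C=2, L=2


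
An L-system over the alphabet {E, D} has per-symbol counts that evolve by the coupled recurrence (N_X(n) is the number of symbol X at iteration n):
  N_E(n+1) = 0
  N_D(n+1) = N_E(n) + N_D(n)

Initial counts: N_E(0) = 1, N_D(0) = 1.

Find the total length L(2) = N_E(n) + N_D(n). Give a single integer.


Answer: 2

Derivation:
Step 0: N_E=1, N_D=1, L=2
Step 1: N_E=0, N_D=2, L=2
Step 2: N_E=0, N_D=2, L=2


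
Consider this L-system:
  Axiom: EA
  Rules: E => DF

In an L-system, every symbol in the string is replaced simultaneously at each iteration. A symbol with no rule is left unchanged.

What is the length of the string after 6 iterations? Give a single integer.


Step 0: length = 2
Step 1: length = 3
Step 2: length = 3
Step 3: length = 3
Step 4: length = 3
Step 5: length = 3
Step 6: length = 3

Answer: 3


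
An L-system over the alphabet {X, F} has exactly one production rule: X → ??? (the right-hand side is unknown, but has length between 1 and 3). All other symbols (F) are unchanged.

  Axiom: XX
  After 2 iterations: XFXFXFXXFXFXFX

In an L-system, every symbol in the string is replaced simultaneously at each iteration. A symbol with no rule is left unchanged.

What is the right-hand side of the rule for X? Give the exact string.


Trying X → XFX:
  Step 0: XX
  Step 1: XFXXFX
  Step 2: XFXFXFXXFXFXFX
Matches the given result.

Answer: XFX


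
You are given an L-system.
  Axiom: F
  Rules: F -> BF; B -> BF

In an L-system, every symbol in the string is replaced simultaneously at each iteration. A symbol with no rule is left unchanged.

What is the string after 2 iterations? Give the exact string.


Step 0: F
Step 1: BF
Step 2: BFBF

Answer: BFBF


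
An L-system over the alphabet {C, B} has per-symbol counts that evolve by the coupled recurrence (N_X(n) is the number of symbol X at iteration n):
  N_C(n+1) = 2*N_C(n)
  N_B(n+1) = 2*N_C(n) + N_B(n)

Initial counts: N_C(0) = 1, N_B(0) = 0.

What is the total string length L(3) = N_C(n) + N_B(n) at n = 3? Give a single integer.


Step 0: N_C=1, N_B=0, L=1
Step 1: N_C=2, N_B=2, L=4
Step 2: N_C=4, N_B=6, L=10
Step 3: N_C=8, N_B=14, L=22

Answer: 22


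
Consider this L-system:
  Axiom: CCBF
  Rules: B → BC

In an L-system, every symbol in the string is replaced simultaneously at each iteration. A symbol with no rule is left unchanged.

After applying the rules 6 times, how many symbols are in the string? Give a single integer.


Step 0: length = 4
Step 1: length = 5
Step 2: length = 6
Step 3: length = 7
Step 4: length = 8
Step 5: length = 9
Step 6: length = 10

Answer: 10


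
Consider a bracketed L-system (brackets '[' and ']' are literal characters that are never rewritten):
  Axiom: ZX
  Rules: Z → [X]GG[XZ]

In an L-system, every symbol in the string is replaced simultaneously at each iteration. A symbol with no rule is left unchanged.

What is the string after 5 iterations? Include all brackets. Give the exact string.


Step 0: ZX
Step 1: [X]GG[XZ]X
Step 2: [X]GG[X[X]GG[XZ]]X
Step 3: [X]GG[X[X]GG[X[X]GG[XZ]]]X
Step 4: [X]GG[X[X]GG[X[X]GG[X[X]GG[XZ]]]]X
Step 5: [X]GG[X[X]GG[X[X]GG[X[X]GG[X[X]GG[XZ]]]]]X

Answer: [X]GG[X[X]GG[X[X]GG[X[X]GG[X[X]GG[XZ]]]]]X


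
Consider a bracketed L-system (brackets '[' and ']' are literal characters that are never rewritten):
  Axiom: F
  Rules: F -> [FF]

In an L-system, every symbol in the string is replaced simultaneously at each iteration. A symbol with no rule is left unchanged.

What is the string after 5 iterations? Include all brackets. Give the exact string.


Step 0: F
Step 1: [FF]
Step 2: [[FF][FF]]
Step 3: [[[FF][FF]][[FF][FF]]]
Step 4: [[[[FF][FF]][[FF][FF]]][[[FF][FF]][[FF][FF]]]]
Step 5: [[[[[FF][FF]][[FF][FF]]][[[FF][FF]][[FF][FF]]]][[[[FF][FF]][[FF][FF]]][[[FF][FF]][[FF][FF]]]]]

Answer: [[[[[FF][FF]][[FF][FF]]][[[FF][FF]][[FF][FF]]]][[[[FF][FF]][[FF][FF]]][[[FF][FF]][[FF][FF]]]]]


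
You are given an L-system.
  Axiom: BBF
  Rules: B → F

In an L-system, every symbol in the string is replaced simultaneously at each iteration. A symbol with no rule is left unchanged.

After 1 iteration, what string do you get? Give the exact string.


Answer: FFF

Derivation:
Step 0: BBF
Step 1: FFF


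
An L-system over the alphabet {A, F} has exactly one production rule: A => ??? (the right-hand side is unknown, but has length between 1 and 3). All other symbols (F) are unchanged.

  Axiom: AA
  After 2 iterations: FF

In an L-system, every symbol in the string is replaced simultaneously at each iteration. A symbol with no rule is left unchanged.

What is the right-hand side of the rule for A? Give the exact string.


Trying A => F:
  Step 0: AA
  Step 1: FF
  Step 2: FF
Matches the given result.

Answer: F


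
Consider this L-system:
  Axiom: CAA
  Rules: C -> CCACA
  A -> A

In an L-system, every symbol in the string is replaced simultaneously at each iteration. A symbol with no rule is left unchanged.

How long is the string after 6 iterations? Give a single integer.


Answer: 1459

Derivation:
Step 0: length = 3
Step 1: length = 7
Step 2: length = 19
Step 3: length = 55
Step 4: length = 163
Step 5: length = 487
Step 6: length = 1459


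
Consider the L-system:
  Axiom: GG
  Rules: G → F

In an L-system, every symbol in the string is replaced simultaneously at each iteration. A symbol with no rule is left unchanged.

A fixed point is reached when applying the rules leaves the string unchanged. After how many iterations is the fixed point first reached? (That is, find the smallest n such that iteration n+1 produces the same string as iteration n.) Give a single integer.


Answer: 1

Derivation:
Step 0: GG
Step 1: FF
Step 2: FF  (unchanged — fixed point at step 1)


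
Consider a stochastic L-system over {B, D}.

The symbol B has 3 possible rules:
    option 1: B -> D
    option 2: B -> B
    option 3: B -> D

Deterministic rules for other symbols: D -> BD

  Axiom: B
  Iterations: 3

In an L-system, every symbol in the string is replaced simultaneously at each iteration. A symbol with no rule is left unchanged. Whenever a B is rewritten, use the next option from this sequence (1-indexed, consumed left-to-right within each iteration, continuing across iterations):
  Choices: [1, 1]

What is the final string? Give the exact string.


Step 0: B
Step 1: D  (used choices [1])
Step 2: BD  (used choices [])
Step 3: DBD  (used choices [1])

Answer: DBD


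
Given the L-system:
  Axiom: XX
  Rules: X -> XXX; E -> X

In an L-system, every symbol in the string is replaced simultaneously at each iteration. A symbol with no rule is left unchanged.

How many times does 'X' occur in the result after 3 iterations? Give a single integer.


Step 0: XX  (2 'X')
Step 1: XXXXXX  (6 'X')
Step 2: XXXXXXXXXXXXXXXXXX  (18 'X')
Step 3: XXXXXXXXXXXXXXXXXXXXXXXXXXXXXXXXXXXXXXXXXXXXXXXXXXXXXX  (54 'X')

Answer: 54


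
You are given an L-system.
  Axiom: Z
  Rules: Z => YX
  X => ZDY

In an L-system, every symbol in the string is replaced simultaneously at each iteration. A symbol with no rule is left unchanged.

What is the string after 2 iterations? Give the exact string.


Answer: YZDY

Derivation:
Step 0: Z
Step 1: YX
Step 2: YZDY


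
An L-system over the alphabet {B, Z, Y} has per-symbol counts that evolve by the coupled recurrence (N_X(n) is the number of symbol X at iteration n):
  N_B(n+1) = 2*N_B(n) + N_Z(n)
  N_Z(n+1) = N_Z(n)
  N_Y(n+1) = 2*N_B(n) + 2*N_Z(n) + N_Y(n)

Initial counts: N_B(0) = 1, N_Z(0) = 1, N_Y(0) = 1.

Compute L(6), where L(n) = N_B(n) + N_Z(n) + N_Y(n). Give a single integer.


Answer: 381

Derivation:
Step 0: N_B=1, N_Z=1, N_Y=1, L=3
Step 1: N_B=3, N_Z=1, N_Y=5, L=9
Step 2: N_B=7, N_Z=1, N_Y=13, L=21
Step 3: N_B=15, N_Z=1, N_Y=29, L=45
Step 4: N_B=31, N_Z=1, N_Y=61, L=93
Step 5: N_B=63, N_Z=1, N_Y=125, L=189
Step 6: N_B=127, N_Z=1, N_Y=253, L=381


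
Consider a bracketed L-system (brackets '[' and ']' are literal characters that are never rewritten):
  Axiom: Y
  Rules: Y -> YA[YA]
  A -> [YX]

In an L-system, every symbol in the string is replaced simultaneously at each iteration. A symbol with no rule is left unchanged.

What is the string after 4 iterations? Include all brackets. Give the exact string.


Answer: YA[YA][YX][YA[YA][YX]][YA[YA]X][YA[YA][YX][YA[YA][YX]][YA[YA]X]][YA[YA][YX][YA[YA][YX]]X][YA[YA][YX][YA[YA][YX]][YA[YA]X][YA[YA][YX][YA[YA][YX]][YA[YA]X]][YA[YA][YX][YA[YA][YX]]X]]

Derivation:
Step 0: Y
Step 1: YA[YA]
Step 2: YA[YA][YX][YA[YA][YX]]
Step 3: YA[YA][YX][YA[YA][YX]][YA[YA]X][YA[YA][YX][YA[YA][YX]][YA[YA]X]]
Step 4: YA[YA][YX][YA[YA][YX]][YA[YA]X][YA[YA][YX][YA[YA][YX]][YA[YA]X]][YA[YA][YX][YA[YA][YX]]X][YA[YA][YX][YA[YA][YX]][YA[YA]X][YA[YA][YX][YA[YA][YX]][YA[YA]X]][YA[YA][YX][YA[YA][YX]]X]]


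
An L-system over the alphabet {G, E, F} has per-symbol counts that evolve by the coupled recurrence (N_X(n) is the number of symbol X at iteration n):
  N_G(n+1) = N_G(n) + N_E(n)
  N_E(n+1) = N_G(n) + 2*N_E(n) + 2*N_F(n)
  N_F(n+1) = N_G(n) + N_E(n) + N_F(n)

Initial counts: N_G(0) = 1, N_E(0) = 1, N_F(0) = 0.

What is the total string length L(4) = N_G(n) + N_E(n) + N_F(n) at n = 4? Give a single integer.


Step 0: N_G=1, N_E=1, N_F=0, L=2
Step 1: N_G=2, N_E=3, N_F=2, L=7
Step 2: N_G=5, N_E=12, N_F=7, L=24
Step 3: N_G=17, N_E=43, N_F=24, L=84
Step 4: N_G=60, N_E=151, N_F=84, L=295

Answer: 295


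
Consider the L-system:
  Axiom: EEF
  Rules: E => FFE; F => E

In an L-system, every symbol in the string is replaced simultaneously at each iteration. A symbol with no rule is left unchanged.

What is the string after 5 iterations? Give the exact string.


Answer: FFEFFEEEFFEFFEFFEEEFFEEEFFEEEFFEFFEFFEEEFFEFFEFFEEEFFEFFEFFEEEFFEEEFFEEEFFEFFEFFEEEFFEEEFFEEEFFEFFEFFEEEFFE

Derivation:
Step 0: EEF
Step 1: FFEFFEE
Step 2: EEFFEEEFFEFFE
Step 3: FFEFFEEEFFEFFEFFEEEFFEEEFFE
Step 4: EEFFEEEFFEFFEFFEEEFFEEEFFEEEFFEFFEFFEEEFFEFFEFFEEEFFE
Step 5: FFEFFEEEFFEFFEFFEEEFFEEEFFEEEFFEFFEFFEEEFFEFFEFFEEEFFEFFEFFEEEFFEEEFFEEEFFEFFEFFEEEFFEEEFFEEEFFEFFEFFEEEFFE


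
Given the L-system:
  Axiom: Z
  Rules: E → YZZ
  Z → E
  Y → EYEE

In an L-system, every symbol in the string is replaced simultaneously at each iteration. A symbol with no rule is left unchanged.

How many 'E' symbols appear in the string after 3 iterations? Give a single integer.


Answer: 5

Derivation:
Step 0: Z  (0 'E')
Step 1: E  (1 'E')
Step 2: YZZ  (0 'E')
Step 3: EYEEEE  (5 'E')


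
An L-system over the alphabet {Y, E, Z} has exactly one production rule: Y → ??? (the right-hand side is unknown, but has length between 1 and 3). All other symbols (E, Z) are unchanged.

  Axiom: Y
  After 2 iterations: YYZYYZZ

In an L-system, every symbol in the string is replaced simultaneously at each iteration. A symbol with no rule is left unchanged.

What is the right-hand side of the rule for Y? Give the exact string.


Answer: YYZ

Derivation:
Trying Y → YYZ:
  Step 0: Y
  Step 1: YYZ
  Step 2: YYZYYZZ
Matches the given result.


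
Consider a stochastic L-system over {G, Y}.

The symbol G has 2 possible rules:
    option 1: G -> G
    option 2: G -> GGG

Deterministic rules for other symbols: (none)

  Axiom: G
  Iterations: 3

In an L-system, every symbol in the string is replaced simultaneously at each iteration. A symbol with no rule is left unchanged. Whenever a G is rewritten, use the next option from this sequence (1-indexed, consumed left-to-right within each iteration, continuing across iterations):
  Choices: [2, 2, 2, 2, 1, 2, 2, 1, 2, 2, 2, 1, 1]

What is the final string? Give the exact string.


Answer: GGGGGGGGGGGGGGGGGGG

Derivation:
Step 0: G
Step 1: GGG  (used choices [2])
Step 2: GGGGGGGGG  (used choices [2, 2, 2])
Step 3: GGGGGGGGGGGGGGGGGGG  (used choices [1, 2, 2, 1, 2, 2, 2, 1, 1])


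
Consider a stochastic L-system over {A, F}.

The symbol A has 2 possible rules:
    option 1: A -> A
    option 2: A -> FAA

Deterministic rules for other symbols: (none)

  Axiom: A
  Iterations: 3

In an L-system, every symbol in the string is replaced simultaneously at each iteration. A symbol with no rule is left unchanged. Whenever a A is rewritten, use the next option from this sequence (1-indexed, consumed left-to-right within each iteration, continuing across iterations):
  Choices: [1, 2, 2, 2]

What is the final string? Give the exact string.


Step 0: A
Step 1: A  (used choices [1])
Step 2: FAA  (used choices [2])
Step 3: FFAAFAA  (used choices [2, 2])

Answer: FFAAFAA


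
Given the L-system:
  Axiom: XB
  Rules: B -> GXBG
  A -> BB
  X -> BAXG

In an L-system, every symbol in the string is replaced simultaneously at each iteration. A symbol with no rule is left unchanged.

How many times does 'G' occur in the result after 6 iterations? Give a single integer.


Answer: 359

Derivation:
Step 0: XB  (0 'G')
Step 1: BAXGGXBG  (3 'G')
Step 2: GXBGBBBAXGGGBAXGGXBGG  (9 'G')
Step 3: GBAXGGXBGGGXBGGXBGGXBGBBBAXGGGGGXBGBBBAXGGGBAXGGXBGGG  (25 'G')
Step 4: GGXBGBBBAXGGGBAXGGXBGGGGBAXGGXBGGGBAXGGXBGGGBAXGGXBGGGXBGGXBGGXBGBBBAXGGGGGGBAXGGXBGGGXBGGXBGGXBGBBBAXGGGGGXBGBBBAXGGGBAXGGXBGGGG  (63 'G')
Step 5: GGBAXGGXBGGGXBGGXBGGXBGBBBAXGGGGGXBGBBBAXGGGBAXGGXBGGGGGGXBGBBBAXGGGBAXGGXBGGGGGXBGBBBAXGGGBAXGGXBGGGGGXBGBBBAXGGGBAXGGXBGGGGBAXGGXBGGGBAXGGXBGGGBAXGGXBGGGXBGGXBGGXBGBBBAXGGGGGGGGXBGBBBAXGGGBAXGGXBGGGGBAXGGXBGGGBAXGGXBGGGBAXGGXBGGGXBGGXBGGXBGBBBAXGGGGGGBAXGGXBGGGXBGGXBGGXBGBBBAXGGGGGXBGBBBAXGGGBAXGGXBGGGGG  (151 'G')
Step 6: GGGXBGBBBAXGGGBAXGGXBGGGGBAXGGXBGGGBAXGGXBGGGBAXGGXBGGGXBGGXBGGXBGBBBAXGGGGGGBAXGGXBGGGXBGGXBGGXBGBBBAXGGGGGXBGBBBAXGGGBAXGGXBGGGGGGGBAXGGXBGGGXBGGXBGGXBGBBBAXGGGGGXBGBBBAXGGGBAXGGXBGGGGGGBAXGGXBGGGXBGGXBGGXBGBBBAXGGGGGXBGBBBAXGGGBAXGGXBGGGGGGBAXGGXBGGGXBGGXBGGXBGBBBAXGGGGGXBGBBBAXGGGBAXGGXBGGGGGGXBGBBBAXGGGBAXGGXBGGGGGXBGBBBAXGGGBAXGGXBGGGGGXBGBBBAXGGGBAXGGXBGGGGBAXGGXBGGGBAXGGXBGGGBAXGGXBGGGXBGGXBGGXBGBBBAXGGGGGGGGGBAXGGXBGGGXBGGXBGGXBGBBBAXGGGGGXBGBBBAXGGGBAXGGXBGGGGGGXBGBBBAXGGGBAXGGXBGGGGGXBGBBBAXGGGBAXGGXBGGGGGXBGBBBAXGGGBAXGGXBGGGGBAXGGXBGGGBAXGGXBGGGBAXGGXBGGGXBGGXBGGXBGBBBAXGGGGGGGGXBGBBBAXGGGBAXGGXBGGGGBAXGGXBGGGBAXGGXBGGGBAXGGXBGGGXBGGXBGGXBGBBBAXGGGGGGBAXGGXBGGGXBGGXBGGXBGBBBAXGGGGGXBGBBBAXGGGBAXGGXBGGGGGG  (359 'G')


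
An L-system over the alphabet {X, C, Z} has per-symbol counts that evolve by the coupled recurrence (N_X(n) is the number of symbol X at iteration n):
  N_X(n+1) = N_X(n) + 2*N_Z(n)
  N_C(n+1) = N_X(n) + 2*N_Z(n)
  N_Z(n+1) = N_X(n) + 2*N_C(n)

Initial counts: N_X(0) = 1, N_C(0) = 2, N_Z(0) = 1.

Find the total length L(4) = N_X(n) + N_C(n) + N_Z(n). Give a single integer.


Step 0: N_X=1, N_C=2, N_Z=1, L=4
Step 1: N_X=3, N_C=3, N_Z=5, L=11
Step 2: N_X=13, N_C=13, N_Z=9, L=35
Step 3: N_X=31, N_C=31, N_Z=39, L=101
Step 4: N_X=109, N_C=109, N_Z=93, L=311

Answer: 311


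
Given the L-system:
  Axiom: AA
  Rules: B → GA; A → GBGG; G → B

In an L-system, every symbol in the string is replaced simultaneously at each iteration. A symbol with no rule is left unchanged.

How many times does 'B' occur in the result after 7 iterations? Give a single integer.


Answer: 106

Derivation:
Step 0: AA  (0 'B')
Step 1: GBGGGBGG  (2 'B')
Step 2: BGABBBGABB  (6 'B')
Step 3: GABGBGGGAGAGABGBGGGAGA  (4 'B')
Step 4: BGBGGGABGABBBGBGGBGBGGBGBGGGABGABBBGBGGBGBGG  (18 'B')
Step 5: GABGABBBGBGGGABGBGGGAGAGABGABBGABGABBGABGABBBGBGGGABGBGGGAGAGABGABBGABGABB  (26 'B')
Step 6: BGBGGGABGBGGGAGAGABGABBBGBGGGABGABBBGBGGBGBGGBGBGGGABGBGGGAGABGBGGGABGBGGGAGABGBGGGABGBGGGAGAGABGABBBGBGGGABGABBBGBGGBGBGGBGBGGGABGBGGGAGABGBGGGABGBGGGAGA  (48 'B')
Step 7: GABGABBBGBGGGABGABBBGBGGBGBGGBGBGGGABGBGGGAGAGABGABBBGBGGGABGBGGGAGAGABGABBGABGABBGABGABBBGBGGGABGABBBGBGGBGBGGGABGABBBGBGGGABGABBBGBGGBGBGGGABGABBBGBGGGABGABBBGBGGBGBGGBGBGGGABGBGGGAGAGABGABBBGBGGGABGBGGGAGAGABGABBGABGABBGABGABBBGBGGGABGABBBGBGGBGBGGGABGABBBGBGGGABGABBBGBGGBGBGG  (106 'B')


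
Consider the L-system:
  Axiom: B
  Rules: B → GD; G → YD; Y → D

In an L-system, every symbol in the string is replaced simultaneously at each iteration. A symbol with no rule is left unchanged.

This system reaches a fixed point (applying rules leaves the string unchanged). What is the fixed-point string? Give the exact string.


Answer: DDD

Derivation:
Step 0: B
Step 1: GD
Step 2: YDD
Step 3: DDD
Step 4: DDD  (unchanged — fixed point at step 3)


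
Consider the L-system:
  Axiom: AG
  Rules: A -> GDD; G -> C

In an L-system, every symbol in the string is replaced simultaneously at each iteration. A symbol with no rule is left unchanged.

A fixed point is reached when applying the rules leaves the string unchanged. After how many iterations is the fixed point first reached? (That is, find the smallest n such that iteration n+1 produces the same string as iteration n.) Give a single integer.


Step 0: AG
Step 1: GDDC
Step 2: CDDC
Step 3: CDDC  (unchanged — fixed point at step 2)

Answer: 2


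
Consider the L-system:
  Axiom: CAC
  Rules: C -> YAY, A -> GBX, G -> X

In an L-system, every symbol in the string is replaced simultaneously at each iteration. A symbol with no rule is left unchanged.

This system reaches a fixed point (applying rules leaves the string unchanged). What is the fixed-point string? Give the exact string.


Step 0: CAC
Step 1: YAYGBXYAY
Step 2: YGBXYXBXYGBXY
Step 3: YXBXYXBXYXBXY
Step 4: YXBXYXBXYXBXY  (unchanged — fixed point at step 3)

Answer: YXBXYXBXYXBXY


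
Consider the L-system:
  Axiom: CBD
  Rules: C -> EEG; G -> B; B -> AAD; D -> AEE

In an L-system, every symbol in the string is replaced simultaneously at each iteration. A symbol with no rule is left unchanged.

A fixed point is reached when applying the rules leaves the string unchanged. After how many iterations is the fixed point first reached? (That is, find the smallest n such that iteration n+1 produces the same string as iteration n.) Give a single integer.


Answer: 4

Derivation:
Step 0: CBD
Step 1: EEGAADAEE
Step 2: EEBAAAEEAEE
Step 3: EEAADAAAEEAEE
Step 4: EEAAAEEAAAEEAEE
Step 5: EEAAAEEAAAEEAEE  (unchanged — fixed point at step 4)


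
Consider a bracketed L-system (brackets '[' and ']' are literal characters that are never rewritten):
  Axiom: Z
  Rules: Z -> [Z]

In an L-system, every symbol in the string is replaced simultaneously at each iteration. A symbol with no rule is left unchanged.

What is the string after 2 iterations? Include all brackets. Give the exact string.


Answer: [[Z]]

Derivation:
Step 0: Z
Step 1: [Z]
Step 2: [[Z]]


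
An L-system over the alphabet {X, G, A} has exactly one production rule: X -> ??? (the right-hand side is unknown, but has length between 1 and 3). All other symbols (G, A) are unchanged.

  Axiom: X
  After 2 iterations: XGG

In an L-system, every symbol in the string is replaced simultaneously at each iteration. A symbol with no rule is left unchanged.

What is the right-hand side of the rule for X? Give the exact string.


Trying X -> XG:
  Step 0: X
  Step 1: XG
  Step 2: XGG
Matches the given result.

Answer: XG


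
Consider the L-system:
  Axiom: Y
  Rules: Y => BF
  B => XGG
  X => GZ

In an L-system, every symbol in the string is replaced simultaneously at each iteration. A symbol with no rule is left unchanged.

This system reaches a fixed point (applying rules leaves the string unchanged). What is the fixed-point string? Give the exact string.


Step 0: Y
Step 1: BF
Step 2: XGGF
Step 3: GZGGF
Step 4: GZGGF  (unchanged — fixed point at step 3)

Answer: GZGGF


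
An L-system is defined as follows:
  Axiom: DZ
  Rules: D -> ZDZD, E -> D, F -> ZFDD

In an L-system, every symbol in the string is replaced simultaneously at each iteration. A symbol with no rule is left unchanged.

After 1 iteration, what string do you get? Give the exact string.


Step 0: DZ
Step 1: ZDZDZ

Answer: ZDZDZ


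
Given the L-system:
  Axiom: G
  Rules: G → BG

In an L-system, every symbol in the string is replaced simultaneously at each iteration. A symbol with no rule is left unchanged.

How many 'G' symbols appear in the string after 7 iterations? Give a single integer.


Answer: 1

Derivation:
Step 0: G  (1 'G')
Step 1: BG  (1 'G')
Step 2: BBG  (1 'G')
Step 3: BBBG  (1 'G')
Step 4: BBBBG  (1 'G')
Step 5: BBBBBG  (1 'G')
Step 6: BBBBBBG  (1 'G')
Step 7: BBBBBBBG  (1 'G')


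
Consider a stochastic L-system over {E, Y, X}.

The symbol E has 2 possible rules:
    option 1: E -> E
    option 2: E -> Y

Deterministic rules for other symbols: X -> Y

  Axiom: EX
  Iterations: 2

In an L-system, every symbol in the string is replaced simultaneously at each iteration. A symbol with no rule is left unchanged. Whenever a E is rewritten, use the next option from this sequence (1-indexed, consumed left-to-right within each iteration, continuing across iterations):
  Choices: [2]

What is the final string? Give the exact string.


Step 0: EX
Step 1: YY  (used choices [2])
Step 2: YY  (used choices [])

Answer: YY


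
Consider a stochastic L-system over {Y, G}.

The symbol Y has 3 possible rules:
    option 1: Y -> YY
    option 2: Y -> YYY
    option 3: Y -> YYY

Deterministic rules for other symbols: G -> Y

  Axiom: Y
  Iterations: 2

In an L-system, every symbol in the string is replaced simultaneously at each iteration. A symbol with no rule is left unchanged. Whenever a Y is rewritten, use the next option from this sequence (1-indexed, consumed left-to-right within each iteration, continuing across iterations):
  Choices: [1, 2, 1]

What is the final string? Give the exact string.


Answer: YYYYY

Derivation:
Step 0: Y
Step 1: YY  (used choices [1])
Step 2: YYYYY  (used choices [2, 1])


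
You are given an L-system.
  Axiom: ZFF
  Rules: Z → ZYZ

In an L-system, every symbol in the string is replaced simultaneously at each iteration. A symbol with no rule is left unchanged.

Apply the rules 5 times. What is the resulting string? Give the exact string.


Answer: ZYZYZYZYZYZYZYZYZYZYZYZYZYZYZYZYZYZYZYZYZYZYZYZYZYZYZYZYZYZYZYZFF

Derivation:
Step 0: ZFF
Step 1: ZYZFF
Step 2: ZYZYZYZFF
Step 3: ZYZYZYZYZYZYZYZFF
Step 4: ZYZYZYZYZYZYZYZYZYZYZYZYZYZYZYZFF
Step 5: ZYZYZYZYZYZYZYZYZYZYZYZYZYZYZYZYZYZYZYZYZYZYZYZYZYZYZYZYZYZYZYZFF


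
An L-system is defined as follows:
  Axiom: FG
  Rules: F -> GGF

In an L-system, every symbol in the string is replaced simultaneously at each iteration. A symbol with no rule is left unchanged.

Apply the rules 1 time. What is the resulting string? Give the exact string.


Step 0: FG
Step 1: GGFG

Answer: GGFG


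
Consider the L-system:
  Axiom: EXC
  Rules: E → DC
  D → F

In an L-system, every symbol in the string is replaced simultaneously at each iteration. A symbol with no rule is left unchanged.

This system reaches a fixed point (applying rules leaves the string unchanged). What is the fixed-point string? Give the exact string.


Answer: FCXC

Derivation:
Step 0: EXC
Step 1: DCXC
Step 2: FCXC
Step 3: FCXC  (unchanged — fixed point at step 2)


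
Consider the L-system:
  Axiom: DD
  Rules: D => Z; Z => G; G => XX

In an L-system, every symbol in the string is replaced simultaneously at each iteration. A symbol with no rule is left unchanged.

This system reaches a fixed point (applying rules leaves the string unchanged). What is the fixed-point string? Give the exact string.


Step 0: DD
Step 1: ZZ
Step 2: GG
Step 3: XXXX
Step 4: XXXX  (unchanged — fixed point at step 3)

Answer: XXXX


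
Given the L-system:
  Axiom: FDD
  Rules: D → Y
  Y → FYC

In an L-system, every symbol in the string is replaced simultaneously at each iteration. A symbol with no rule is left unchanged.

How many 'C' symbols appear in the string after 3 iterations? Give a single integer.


Answer: 4

Derivation:
Step 0: FDD  (0 'C')
Step 1: FYY  (0 'C')
Step 2: FFYCFYC  (2 'C')
Step 3: FFFYCCFFYCC  (4 'C')


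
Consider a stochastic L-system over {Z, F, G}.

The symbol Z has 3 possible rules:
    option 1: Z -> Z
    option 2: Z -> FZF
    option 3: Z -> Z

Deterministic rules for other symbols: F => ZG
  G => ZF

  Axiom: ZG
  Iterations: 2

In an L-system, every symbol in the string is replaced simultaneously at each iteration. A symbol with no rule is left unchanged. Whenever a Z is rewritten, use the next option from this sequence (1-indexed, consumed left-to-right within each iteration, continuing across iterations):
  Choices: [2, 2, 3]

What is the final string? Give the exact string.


Step 0: ZG
Step 1: FZFZF  (used choices [2])
Step 2: ZGFZFZGZZG  (used choices [2, 3])

Answer: ZGFZFZGZZG


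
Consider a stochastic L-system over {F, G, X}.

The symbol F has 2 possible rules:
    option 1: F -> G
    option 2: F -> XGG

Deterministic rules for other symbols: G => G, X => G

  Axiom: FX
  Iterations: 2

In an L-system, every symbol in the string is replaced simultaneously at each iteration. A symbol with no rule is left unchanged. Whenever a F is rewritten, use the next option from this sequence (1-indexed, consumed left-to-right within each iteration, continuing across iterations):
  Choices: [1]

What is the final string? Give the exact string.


Answer: GG

Derivation:
Step 0: FX
Step 1: GG  (used choices [1])
Step 2: GG  (used choices [])


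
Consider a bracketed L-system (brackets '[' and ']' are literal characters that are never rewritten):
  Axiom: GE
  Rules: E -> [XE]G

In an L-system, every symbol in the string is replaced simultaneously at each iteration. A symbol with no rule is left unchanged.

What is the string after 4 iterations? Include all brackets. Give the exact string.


Step 0: GE
Step 1: G[XE]G
Step 2: G[X[XE]G]G
Step 3: G[X[X[XE]G]G]G
Step 4: G[X[X[X[XE]G]G]G]G

Answer: G[X[X[X[XE]G]G]G]G


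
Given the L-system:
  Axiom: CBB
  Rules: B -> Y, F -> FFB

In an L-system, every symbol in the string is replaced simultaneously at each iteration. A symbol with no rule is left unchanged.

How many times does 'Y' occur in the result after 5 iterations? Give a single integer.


Step 0: CBB  (0 'Y')
Step 1: CYY  (2 'Y')
Step 2: CYY  (2 'Y')
Step 3: CYY  (2 'Y')
Step 4: CYY  (2 'Y')
Step 5: CYY  (2 'Y')

Answer: 2


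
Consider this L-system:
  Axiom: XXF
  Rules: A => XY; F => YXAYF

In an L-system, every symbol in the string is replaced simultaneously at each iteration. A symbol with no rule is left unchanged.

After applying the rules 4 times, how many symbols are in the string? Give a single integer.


Answer: 22

Derivation:
Step 0: length = 3
Step 1: length = 7
Step 2: length = 12
Step 3: length = 17
Step 4: length = 22


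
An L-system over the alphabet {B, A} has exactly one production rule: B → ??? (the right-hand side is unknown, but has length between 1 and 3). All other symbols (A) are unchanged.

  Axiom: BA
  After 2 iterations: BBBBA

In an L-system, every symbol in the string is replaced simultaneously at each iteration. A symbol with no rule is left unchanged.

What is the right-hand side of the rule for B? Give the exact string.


Answer: BB

Derivation:
Trying B → BB:
  Step 0: BA
  Step 1: BBA
  Step 2: BBBBA
Matches the given result.


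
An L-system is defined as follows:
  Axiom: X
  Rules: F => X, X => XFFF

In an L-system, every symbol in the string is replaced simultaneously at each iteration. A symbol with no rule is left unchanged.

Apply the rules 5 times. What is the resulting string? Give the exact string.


Answer: XFFFXXXXFFFXFFFXFFFXFFFXXXXFFFXXXXFFFXXXXFFFXXXXFFFXFFFXFFFXFFFXXXXFFFXFFFXFFFXFFFXXXXFFFXFFFXFFF

Derivation:
Step 0: X
Step 1: XFFF
Step 2: XFFFXXX
Step 3: XFFFXXXXFFFXFFFXFFF
Step 4: XFFFXXXXFFFXFFFXFFFXFFFXXXXFFFXXXXFFFXXX
Step 5: XFFFXXXXFFFXFFFXFFFXFFFXXXXFFFXXXXFFFXXXXFFFXXXXFFFXFFFXFFFXFFFXXXXFFFXFFFXFFFXFFFXXXXFFFXFFFXFFF


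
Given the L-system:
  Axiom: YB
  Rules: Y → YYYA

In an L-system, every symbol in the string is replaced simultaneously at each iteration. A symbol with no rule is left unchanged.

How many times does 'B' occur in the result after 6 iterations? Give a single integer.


Step 0: length=2, 'B' count=1
Step 1: length=5, 'B' count=1
Step 2: length=14, 'B' count=1
Step 3: length=41, 'B' count=1
Step 4: length=122, 'B' count=1
Step 5: length=365, 'B' count=1
Step 6: length=1094, 'B' count=1
Final string: YYYAYYYAYYYAAYYYAYYYAYYYAAYYYAYYYAYYYAAAYYYAYYYAYYYAAYYYAYYYAYYYAAYYYAYYYAYYYAAAYYYAYYYAYYYAAYYYAYYYAYYYAAYYYAYYYAYYYAAAAYYYAYYYAYYYAAYYYAYYYAYYYAAYYYAYYYAYYYAAAYYYAYYYAYYYAAYYYAYYYAYYYAAYYYAYYYAYYYAAAYYYAYYYAYYYAAYYYAYYYAYYYAAYYYAYYYAYYYAAAAYYYAYYYAYYYAAYYYAYYYAYYYAAYYYAYYYAYYYAAAYYYAYYYAYYYAAYYYAYYYAYYYAAYYYAYYYAYYYAAAYYYAYYYAYYYAAYYYAYYYAYYYAAYYYAYYYAYYYAAAAAYYYAYYYAYYYAAYYYAYYYAYYYAAYYYAYYYAYYYAAAYYYAYYYAYYYAAYYYAYYYAYYYAAYYYAYYYAYYYAAAYYYAYYYAYYYAAYYYAYYYAYYYAAYYYAYYYAYYYAAAAYYYAYYYAYYYAAYYYAYYYAYYYAAYYYAYYYAYYYAAAYYYAYYYAYYYAAYYYAYYYAYYYAAYYYAYYYAYYYAAAYYYAYYYAYYYAAYYYAYYYAYYYAAYYYAYYYAYYYAAAAYYYAYYYAYYYAAYYYAYYYAYYYAAYYYAYYYAYYYAAAYYYAYYYAYYYAAYYYAYYYAYYYAAYYYAYYYAYYYAAAYYYAYYYAYYYAAYYYAYYYAYYYAAYYYAYYYAYYYAAAAAYYYAYYYAYYYAAYYYAYYYAYYYAAYYYAYYYAYYYAAAYYYAYYYAYYYAAYYYAYYYAYYYAAYYYAYYYAYYYAAAYYYAYYYAYYYAAYYYAYYYAYYYAAYYYAYYYAYYYAAAAYYYAYYYAYYYAAYYYAYYYAYYYAAYYYAYYYAYYYAAAYYYAYYYAYYYAAYYYAYYYAYYYAAYYYAYYYAYYYAAAYYYAYYYAYYYAAYYYAYYYAYYYAAYYYAYYYAYYYAAAAYYYAYYYAYYYAAYYYAYYYAYYYAAYYYAYYYAYYYAAAYYYAYYYAYYYAAYYYAYYYAYYYAAYYYAYYYAYYYAAAYYYAYYYAYYYAAYYYAYYYAYYYAAYYYAYYYAYYYAAAAAAB

Answer: 1


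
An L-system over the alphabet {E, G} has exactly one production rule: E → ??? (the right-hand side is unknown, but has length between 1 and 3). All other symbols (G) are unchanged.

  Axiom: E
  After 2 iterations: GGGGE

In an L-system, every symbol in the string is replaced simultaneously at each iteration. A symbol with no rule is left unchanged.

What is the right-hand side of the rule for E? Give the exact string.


Trying E → GGE:
  Step 0: E
  Step 1: GGE
  Step 2: GGGGE
Matches the given result.

Answer: GGE


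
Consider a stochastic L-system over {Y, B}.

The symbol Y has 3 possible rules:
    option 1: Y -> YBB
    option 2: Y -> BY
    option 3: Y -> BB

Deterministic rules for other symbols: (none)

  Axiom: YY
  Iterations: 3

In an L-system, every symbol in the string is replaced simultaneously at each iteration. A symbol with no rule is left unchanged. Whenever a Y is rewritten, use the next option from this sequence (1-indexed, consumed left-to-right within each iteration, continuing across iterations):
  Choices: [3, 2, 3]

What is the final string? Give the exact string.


Step 0: YY
Step 1: BBBY  (used choices [3, 2])
Step 2: BBBBB  (used choices [3])
Step 3: BBBBB  (used choices [])

Answer: BBBBB


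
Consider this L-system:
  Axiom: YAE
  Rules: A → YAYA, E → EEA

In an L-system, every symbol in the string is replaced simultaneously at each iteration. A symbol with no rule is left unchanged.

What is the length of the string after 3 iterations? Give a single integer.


Step 0: length = 3
Step 1: length = 8
Step 2: length = 21
Step 3: length = 53

Answer: 53


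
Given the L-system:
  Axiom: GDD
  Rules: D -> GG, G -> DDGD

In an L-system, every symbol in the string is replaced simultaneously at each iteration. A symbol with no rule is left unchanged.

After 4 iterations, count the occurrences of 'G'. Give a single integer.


Step 0: GDD  (1 'G')
Step 1: DDGDGGGG  (5 'G')
Step 2: GGGGDDGDGGDDGDDDGDDDGDDDGD  (11 'G')
Step 3: DDGDDDGDDDGDDDGDGGGGDDGDGGDDGDDDGDGGGGDDGDGGGGGGDDGDGGGGGGDDGDGGGGGGDDGDGG  (41 'G')
Step 4: GGGGDDGDGGGGGGDDGDGGGGGGDDGDGGGGGGDDGDGGDDGDDDGDDDGDDDGDGGGGDDGDGGDDGDDDGDGGGGDDGDGGGGGGDDGDGGDDGDDDGDDDGDDDGDGGGGDDGDGGDDGDDDGDDDGDDDGDDDGDDDGDGGGGDDGDGGDDGDDDGDDDGDDDGDDDGDDDGDGGGGDDGDGGDDGDDDGDDDGDDDGDDDGDDDGDGGGGDDGDGGDDGDDDGD  (107 'G')

Answer: 107


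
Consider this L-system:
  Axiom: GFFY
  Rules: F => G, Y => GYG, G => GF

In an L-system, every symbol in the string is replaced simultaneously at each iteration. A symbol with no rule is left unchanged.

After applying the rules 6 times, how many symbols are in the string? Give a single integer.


Step 0: length = 4
Step 1: length = 7
Step 2: length = 14
Step 3: length = 24
Step 4: length = 41
Step 5: length = 68
Step 6: length = 112

Answer: 112


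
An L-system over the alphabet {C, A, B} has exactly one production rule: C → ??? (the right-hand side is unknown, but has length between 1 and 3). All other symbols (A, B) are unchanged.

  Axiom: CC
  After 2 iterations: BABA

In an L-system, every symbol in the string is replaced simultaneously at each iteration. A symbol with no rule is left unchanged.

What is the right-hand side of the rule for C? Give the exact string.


Answer: BA

Derivation:
Trying C → BA:
  Step 0: CC
  Step 1: BABA
  Step 2: BABA
Matches the given result.
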